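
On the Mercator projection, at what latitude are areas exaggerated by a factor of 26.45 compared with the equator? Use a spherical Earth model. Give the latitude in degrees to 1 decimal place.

Mercator areal scale is sec²φ.
sec²φ = 26.45  ⇒  cos²φ = 0.03781  ⇒  cos φ = 0.1944.
φ = arccos(0.1944) ≈ 78.8°.

78.8°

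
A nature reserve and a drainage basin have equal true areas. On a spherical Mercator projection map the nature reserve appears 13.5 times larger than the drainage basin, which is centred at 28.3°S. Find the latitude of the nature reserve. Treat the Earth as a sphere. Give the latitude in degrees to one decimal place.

Mercator areal scale is sec²φ, so apparent-area ratio = sec²φ₁ / sec²φ₂ = cos²φ₂ / cos²φ₁.
cos²φ₂ / cos²φ₁ = 13.5  ⇒  cos φ₁ = cos 28.3° / √13.5 = 0.8805/3.674 = 0.2396.
φ₁ = arccos(0.2396) ≈ 76.1°.

76.1°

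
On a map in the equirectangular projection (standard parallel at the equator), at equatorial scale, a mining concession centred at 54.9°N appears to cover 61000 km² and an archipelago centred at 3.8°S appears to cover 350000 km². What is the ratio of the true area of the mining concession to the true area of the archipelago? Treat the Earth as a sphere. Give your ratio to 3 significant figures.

0.100

Plate carrée has h = 1 and k = sec φ, giving areal scale sec φ; true area = (apparent area) · cos φ.
True area of mining concession: 61000 × cos(54.9°) = 61000 × 0.5750 = 35080 km².
True area of archipelago: 350000 × cos(3.8°) = 350000 × 0.9978 = 349200 km².
Ratio = 35080 / 349200 ≈ 0.100.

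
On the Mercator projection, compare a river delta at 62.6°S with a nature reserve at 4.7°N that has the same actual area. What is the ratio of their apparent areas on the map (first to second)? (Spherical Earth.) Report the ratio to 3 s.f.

Mercator is conformal with k = sec φ, so areal scale = k² = sec²φ.
At 62.6°: sec²(62.6°) = 1/0.4602² = 4.722.
At 4.7°: sec²(4.7°) = 1/0.9966² = 1.007.
Ratio = 4.722/1.007 = cos²(4.7°)/cos²(62.6°) ≈ 4.69.

4.69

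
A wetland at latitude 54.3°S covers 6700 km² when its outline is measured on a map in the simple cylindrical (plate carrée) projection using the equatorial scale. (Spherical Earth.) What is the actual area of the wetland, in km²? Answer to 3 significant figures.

3910 km²

Plate carrée maps x = Rλ, y = Rφ. The meridian scale is h = 1 and the parallel scale is k = 1/cos φ = sec φ.
Areal scale = h·k = 1 × sec φ; at 54.3°, h = 1.000, k = 1.714, so h·k = 1.714.
True area = apparent / (areal scale) = 6700 / 1.714 ≈ 3910 km².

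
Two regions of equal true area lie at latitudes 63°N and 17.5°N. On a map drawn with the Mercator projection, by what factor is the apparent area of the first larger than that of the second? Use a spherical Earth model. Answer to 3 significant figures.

4.41

Mercator areal scale is sec²φ.
At 63°: sec²(63°) = 1/0.4540² = 4.852.
At 17.5°: sec²(17.5°) = 1/0.9537² = 1.099.
Ratio = 4.852/1.099 = cos²(17.5°)/cos²(63°) ≈ 4.41.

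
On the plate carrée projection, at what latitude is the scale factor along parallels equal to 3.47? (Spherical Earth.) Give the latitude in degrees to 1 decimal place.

Plate carrée: h = 1, k = sec φ along parallels.
sec φ = 3.47  ⇒  cos φ = 0.2882  ⇒  φ ≈ 73.3°.

73.3°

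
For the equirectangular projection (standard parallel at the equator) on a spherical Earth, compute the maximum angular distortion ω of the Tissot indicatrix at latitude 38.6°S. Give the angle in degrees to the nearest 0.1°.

14.1°

Plate carrée maps x = Rλ, y = Rφ. The meridian scale is h = 1 and the parallel scale is k = 1/cos φ = sec φ.
At 38.6°: h = 1.000, k = 1.280; principal scales a = 1.280, b = 1.000.
sin(ω/2) = (a − b)/(a + b) = 0.2796/2.280 = 0.1226, so ω = 2 arcsin(0.1226) ≈ 14.1°.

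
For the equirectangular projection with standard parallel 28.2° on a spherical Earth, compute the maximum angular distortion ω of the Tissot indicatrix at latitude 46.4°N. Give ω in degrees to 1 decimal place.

With standard parallel φ₀ = 28.2°, the equirectangular projection gives x = Rλ cos φ₀, y = Rφ, so h = 1 and k = cos 28.2° / cos φ.
At 46.4°: h = 1.000, k = 1.278; principal scales a = 1.278, b = 1.000.
sin(ω/2) = (a − b)/(a + b) = 0.2780/2.278 = 0.1220, so ω = 2 arcsin(0.1220) ≈ 14.0°.

14.0°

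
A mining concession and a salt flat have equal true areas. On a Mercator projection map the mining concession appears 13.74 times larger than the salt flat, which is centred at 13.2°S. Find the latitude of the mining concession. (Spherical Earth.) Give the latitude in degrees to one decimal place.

74.8°

For equal true areas on Mercator, apparent areas scale as sec²φ, so the ratio is cos²φ₂ / cos²φ₁.
cos²φ₂ / cos²φ₁ = 13.74  ⇒  cos φ₁ = cos 13.2° / √13.74 = 0.9736/3.707 = 0.2627.
φ₁ = arccos(0.2627) ≈ 74.8°.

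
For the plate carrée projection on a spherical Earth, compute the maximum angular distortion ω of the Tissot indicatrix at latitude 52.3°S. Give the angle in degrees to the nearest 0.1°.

27.9°

In the plate carrée (x = Rλ, y = Rφ), meridians are true-scale (h = 1) and parallels are stretched by k = sec φ.
At 52.3°: h = 1.000, k = 1.635; principal scales a = 1.635, b = 1.000.
sin(ω/2) = (a − b)/(a + b) = 0.6353/2.635 = 0.2411, so ω = 2 arcsin(0.2411) ≈ 27.9°.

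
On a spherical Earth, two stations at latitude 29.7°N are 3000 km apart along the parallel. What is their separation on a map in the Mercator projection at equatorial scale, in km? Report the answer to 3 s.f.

3450 km

The Mercator projection is conformal; its linear scale factor is the same in every direction and equals sec φ = 1/cos φ.
Along the parallel, k = sec 29.7° = 1/0.8686 = 1.151.
Map distance = 3000 × 1.151 ≈ 3450 km.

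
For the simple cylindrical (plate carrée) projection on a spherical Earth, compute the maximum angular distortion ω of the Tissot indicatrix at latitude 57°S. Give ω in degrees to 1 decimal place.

In the plate carrée (x = Rλ, y = Rφ), meridians are true-scale (h = 1) and parallels are stretched by k = sec φ.
At 57°: h = 1.000, k = 1.836; principal scales a = 1.836, b = 1.000.
sin(ω/2) = (a − b)/(a + b) = 0.8361/2.836 = 0.2948, so ω = 2 arcsin(0.2948) ≈ 34.3°.

34.3°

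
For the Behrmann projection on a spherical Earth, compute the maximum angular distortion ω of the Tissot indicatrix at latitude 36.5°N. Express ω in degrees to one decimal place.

8.5°

Behrmann is a cylindrical equal-area projection with standard parallels at ±30°. A cylindrical equal-area projection with standard parallel φ₀ has meridian scale h = cos φ / cos φ₀ and parallel scale k = cos φ₀ / cos φ (so areas are preserved, h·k = 1).
At 36.5°: h = 0.9282, k = 1.077; principal scales a = 1.077, b = 0.9282.
sin(ω/2) = (a − b)/(a + b) = 0.1491/2.006 = 0.07436, so ω = 2 arcsin(0.07436) ≈ 8.5°.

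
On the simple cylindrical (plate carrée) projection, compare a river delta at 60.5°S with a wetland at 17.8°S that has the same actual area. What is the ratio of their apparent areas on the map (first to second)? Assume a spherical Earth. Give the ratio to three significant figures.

1.93

In the plate carrée (x = Rλ, y = Rφ), meridians are true-scale (h = 1) and parallels are stretched by k = sec φ.
Areal scale at 60.5°: h·k = 1.000 × 2.031 = 2.031.
Areal scale at 17.8°: h·k = 1.000 × 1.050 = 1.050.
Ratio = 2.031/1.050 ≈ 1.93.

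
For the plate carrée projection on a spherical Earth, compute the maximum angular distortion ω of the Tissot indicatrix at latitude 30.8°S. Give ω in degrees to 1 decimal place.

8.7°

In the plate carrée (x = Rλ, y = Rφ), meridians are true-scale (h = 1) and parallels are stretched by k = sec φ.
At 30.8°: h = 1.000, k = 1.164; principal scales a = 1.164, b = 1.000.
sin(ω/2) = (a − b)/(a + b) = 0.1642/2.164 = 0.07587, so ω = 2 arcsin(0.07587) ≈ 8.7°.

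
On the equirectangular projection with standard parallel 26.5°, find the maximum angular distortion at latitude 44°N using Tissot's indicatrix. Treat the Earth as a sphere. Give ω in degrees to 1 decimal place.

12.5°

The equidistant cylindrical projection with φ₀ = 26.5° has h = 1 (meridians true) and k = cos φ₀ / cos φ along parallels.
At 44°: h = 1.000, k = 1.244; principal scales a = 1.244, b = 1.000.
sin(ω/2) = (a − b)/(a + b) = 0.2441/2.244 = 0.1088, so ω = 2 arcsin(0.1088) ≈ 12.5°.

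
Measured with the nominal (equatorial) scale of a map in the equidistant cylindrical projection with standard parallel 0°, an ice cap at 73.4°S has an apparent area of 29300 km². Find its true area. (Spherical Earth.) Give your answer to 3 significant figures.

For the equirectangular projection with φ₀ = 0 (plate carrée), h = 1 along meridians and k = sec φ along parallels.
Areal scale = h·k = 1 × sec φ; at 73.4°, h = 1.000, k = 3.500, so h·k = 3.500.
True area = apparent / (areal scale) = 29300 / 3.500 ≈ 8370 km².

8370 km²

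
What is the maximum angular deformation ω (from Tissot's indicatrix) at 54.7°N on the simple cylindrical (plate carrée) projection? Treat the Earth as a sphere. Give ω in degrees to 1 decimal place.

31.0°

For the equirectangular projection with φ₀ = 0 (plate carrée), h = 1 along meridians and k = sec φ along parallels.
At 54.7°: h = 1.000, k = 1.731; principal scales a = 1.731, b = 1.000.
sin(ω/2) = (a − b)/(a + b) = 0.7305/2.731 = 0.2675, so ω = 2 arcsin(0.2675) ≈ 31.0°.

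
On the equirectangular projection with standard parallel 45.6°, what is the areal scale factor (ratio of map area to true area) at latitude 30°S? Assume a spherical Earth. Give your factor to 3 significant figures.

The equidistant cylindrical projection with φ₀ = 45.6° has h = 1 (meridians true) and k = cos φ₀ / cos φ along parallels.
Areal scale = h·k = 1 × cos φ₀ / cos φ; at 30°, h = 1.000, k = 0.8079, so h·k = 0.8079.

0.808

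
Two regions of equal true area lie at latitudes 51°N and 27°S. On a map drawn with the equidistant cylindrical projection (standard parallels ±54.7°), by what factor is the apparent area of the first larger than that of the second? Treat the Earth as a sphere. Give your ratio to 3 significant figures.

In the equirectangular projection with standard parallel φ₀ = 54.7° (x = Rλ cos φ₀, y = Rφ), meridians are true-scale (h = 1) and the parallel scale is k = cos φ₀ / cos φ.
Areal scale at 51°: h·k = 1.000 × 0.9182 = 0.9182.
Areal scale at 27°: h·k = 1.000 × 0.6485 = 0.6485.
Ratio = 0.9182/0.6485 ≈ 1.42.

1.42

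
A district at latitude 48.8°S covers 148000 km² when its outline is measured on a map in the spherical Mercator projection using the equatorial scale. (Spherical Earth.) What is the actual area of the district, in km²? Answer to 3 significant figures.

For Mercator, h = k = sec φ (a conformal cylindrical projection has a single point scale, 1/cos φ).
Areal scale = k² = sec²φ = 1/cos²(48.8°) = 1/0.6587² = 2.305.
True area = apparent / (areal scale) = 148000 / 2.305 ≈ 64200 km².

64200 km²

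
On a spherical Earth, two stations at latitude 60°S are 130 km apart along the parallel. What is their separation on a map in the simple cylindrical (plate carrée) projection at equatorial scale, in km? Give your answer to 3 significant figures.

Plate carrée maps x = Rλ, y = Rφ. The meridian scale is h = 1 and the parallel scale is k = 1/cos φ = sec φ.
Along the parallel, k = sec 60° = 1/0.5000 = 2.000.
Map distance = 130 × 2.000 ≈ 260 km.

260 km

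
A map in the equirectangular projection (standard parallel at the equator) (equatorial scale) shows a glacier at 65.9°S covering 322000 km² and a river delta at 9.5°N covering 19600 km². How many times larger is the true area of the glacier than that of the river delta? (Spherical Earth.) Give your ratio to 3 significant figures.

6.80

Plate carrée has h = 1 and k = sec φ, giving areal scale sec φ; true area = (apparent area) · cos φ.
True area of glacier: 322000 × cos(65.9°) = 322000 × 0.4083 = 131500 km².
True area of river delta: 19600 × cos(9.5°) = 19600 × 0.9863 = 19330 km².
Ratio = 131500 / 19330 ≈ 6.80.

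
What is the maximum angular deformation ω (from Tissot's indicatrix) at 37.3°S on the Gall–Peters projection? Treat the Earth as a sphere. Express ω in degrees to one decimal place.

The Gall–Peters projection is cylindrical equal-area with φ₀ = 45°. A cylindrical equal-area projection with standard parallel φ₀ has meridian scale h = cos φ / cos φ₀ and parallel scale k = cos φ₀ / cos φ (so areas are preserved, h·k = 1).
At 37.3°: h = 1.125, k = 0.8889; principal scales a = 1.125, b = 0.8889.
sin(ω/2) = (a − b)/(a + b) = 0.2361/2.014 = 0.1172, so ω = 2 arcsin(0.1172) ≈ 13.5°.

13.5°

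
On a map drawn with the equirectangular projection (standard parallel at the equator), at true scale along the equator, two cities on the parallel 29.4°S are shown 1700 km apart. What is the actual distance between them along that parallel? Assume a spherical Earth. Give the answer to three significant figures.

1480 km

For the equirectangular projection with φ₀ = 0 (plate carrée), h = 1 along meridians and k = sec φ along parallels.
Along the parallel at 29.4°, map distances are exaggerated by k = sec 29.4° = 1.148.
True distance = 1700 / 1.148 = 1700 × cos 29.4° ≈ 1480 km.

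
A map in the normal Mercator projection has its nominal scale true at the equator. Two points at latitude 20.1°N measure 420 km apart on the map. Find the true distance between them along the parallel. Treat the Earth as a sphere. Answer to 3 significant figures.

Mercator is conformal, so the point scale is isotropic: h = k = sec φ = 1/cos φ.
Along the parallel at 20.1°, map distances are exaggerated by k = sec 20.1° = 1.065.
True distance = 420 / 1.065 = 420 × cos 20.1° ≈ 394 km.

394 km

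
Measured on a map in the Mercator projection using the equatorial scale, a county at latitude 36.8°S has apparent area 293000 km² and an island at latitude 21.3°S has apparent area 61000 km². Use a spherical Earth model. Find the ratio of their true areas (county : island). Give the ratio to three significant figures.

3.55

Since Mercator area scale is 1/cos²φ, the true area equals the apparent area multiplied by cos²φ.
True area of county: 293000 × cos²(36.8°) = 293000 × 0.6412 = 187900 km².
True area of island: 61000 × cos²(21.3°) = 61000 × 0.8680 = 52950 km².
Ratio = 187900 / 52950 ≈ 3.55.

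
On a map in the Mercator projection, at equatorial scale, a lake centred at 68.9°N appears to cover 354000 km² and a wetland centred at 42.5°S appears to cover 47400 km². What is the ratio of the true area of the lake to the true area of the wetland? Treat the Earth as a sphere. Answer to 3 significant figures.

Since Mercator area scale is 1/cos²φ, the true area equals the apparent area multiplied by cos²φ.
True area of lake: 354000 × cos²(68.9°) = 354000 × 0.1296 = 45880 km².
True area of wetland: 47400 × cos²(42.5°) = 47400 × 0.5436 = 25770 km².
Ratio = 45880 / 25770 ≈ 1.78.

1.78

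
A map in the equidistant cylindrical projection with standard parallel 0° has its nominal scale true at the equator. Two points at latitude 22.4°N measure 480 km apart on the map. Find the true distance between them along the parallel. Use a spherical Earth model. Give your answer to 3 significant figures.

444 km

Plate carrée maps x = Rλ, y = Rφ. The meridian scale is h = 1 and the parallel scale is k = 1/cos φ = sec φ.
Along the parallel at 22.4°, map distances are exaggerated by k = sec 22.4° = 1.082.
True distance = 480 / 1.082 = 480 × cos 22.4° ≈ 444 km.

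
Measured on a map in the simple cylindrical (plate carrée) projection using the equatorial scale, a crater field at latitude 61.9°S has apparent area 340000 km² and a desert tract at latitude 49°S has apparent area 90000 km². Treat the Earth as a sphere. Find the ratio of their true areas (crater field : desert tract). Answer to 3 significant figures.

Plate carrée has h = 1 and k = sec φ, giving areal scale sec φ; true area = (apparent area) · cos φ.
True area of crater field: 340000 × cos(61.9°) = 340000 × 0.4710 = 160100 km².
True area of desert tract: 90000 × cos(49°) = 90000 × 0.6561 = 59050 km².
Ratio = 160100 / 59050 ≈ 2.71.

2.71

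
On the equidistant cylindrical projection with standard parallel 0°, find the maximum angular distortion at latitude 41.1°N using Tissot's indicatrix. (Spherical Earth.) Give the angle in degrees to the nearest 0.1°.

Plate carrée maps x = Rλ, y = Rφ. The meridian scale is h = 1 and the parallel scale is k = 1/cos φ = sec φ.
At 41.1°: h = 1.000, k = 1.327; principal scales a = 1.327, b = 1.000.
sin(ω/2) = (a − b)/(a + b) = 0.3270/2.327 = 0.1405, so ω = 2 arcsin(0.1405) ≈ 16.2°.

16.2°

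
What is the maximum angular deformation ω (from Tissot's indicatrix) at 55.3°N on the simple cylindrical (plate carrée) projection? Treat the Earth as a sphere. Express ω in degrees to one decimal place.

31.9°

In the plate carrée (x = Rλ, y = Rφ), meridians are true-scale (h = 1) and parallels are stretched by k = sec φ.
At 55.3°: h = 1.000, k = 1.757; principal scales a = 1.757, b = 1.000.
sin(ω/2) = (a − b)/(a + b) = 0.7566/2.757 = 0.2745, so ω = 2 arcsin(0.2745) ≈ 31.9°.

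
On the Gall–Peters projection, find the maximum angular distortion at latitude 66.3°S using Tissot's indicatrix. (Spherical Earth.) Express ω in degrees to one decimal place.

61.5°

The Gall–Peters projection is cylindrical equal-area with φ₀ = 45°. A cylindrical equal-area projection with standard parallel φ₀ has meridian scale h = cos φ / cos φ₀ and parallel scale k = cos φ₀ / cos φ (so areas are preserved, h·k = 1).
At 66.3°: h = 0.5684, k = 1.759; principal scales a = 1.759, b = 0.5684.
sin(ω/2) = (a − b)/(a + b) = 1.191/2.328 = 0.5116, so ω = 2 arcsin(0.5116) ≈ 61.5°.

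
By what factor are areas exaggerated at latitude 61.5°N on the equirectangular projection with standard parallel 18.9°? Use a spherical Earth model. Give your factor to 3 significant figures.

1.98

The equidistant cylindrical projection with φ₀ = 18.9° has h = 1 (meridians true) and k = cos φ₀ / cos φ along parallels.
Areal scale = h·k = 1 × cos φ₀ / cos φ; at 61.5°, h = 1.000, k = 1.983, so h·k = 1.983.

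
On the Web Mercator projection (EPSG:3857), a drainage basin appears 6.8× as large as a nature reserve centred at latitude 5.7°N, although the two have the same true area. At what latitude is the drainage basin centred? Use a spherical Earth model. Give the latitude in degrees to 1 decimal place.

For equal true areas on Mercator, apparent areas scale as sec²φ, so the ratio is cos²φ₂ / cos²φ₁.
cos²φ₂ / cos²φ₁ = 6.8  ⇒  cos φ₁ = cos 5.7° / √6.8 = 0.9951/2.608 = 0.3816.
φ₁ = arccos(0.3816) ≈ 67.6°.

67.6°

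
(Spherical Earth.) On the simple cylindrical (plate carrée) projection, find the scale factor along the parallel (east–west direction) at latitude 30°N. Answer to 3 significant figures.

1.15

For the equirectangular projection with φ₀ = 0 (plate carrée), h = 1 along meridians and k = sec φ along parallels.
k = 1/cos 30° = 1/0.8660 = 1.155.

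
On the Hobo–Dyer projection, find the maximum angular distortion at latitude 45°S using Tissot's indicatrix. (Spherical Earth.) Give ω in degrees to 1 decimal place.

13.2°

The Hobo–Dyer projection is cylindrical equal-area with φ₀ = 37.5°. For cylindrical equal-area with standard parallel φ₀, h = cos φ / cos φ₀ and k = cos φ₀ / cos φ, so h·k = 1.
At 45°: h = 0.8913, k = 1.122; principal scales a = 1.122, b = 0.8913.
sin(ω/2) = (a − b)/(a + b) = 0.2307/2.013 = 0.1146, so ω = 2 arcsin(0.1146) ≈ 13.2°.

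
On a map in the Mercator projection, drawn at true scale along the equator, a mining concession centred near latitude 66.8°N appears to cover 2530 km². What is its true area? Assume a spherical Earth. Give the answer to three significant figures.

The Mercator projection is conformal; its linear scale factor is the same in every direction and equals sec φ = 1/cos φ.
Areal scale = k² = sec²φ = 1/cos²(66.8°) = 1/0.3939² = 6.444.
True area = apparent / (areal scale) = 2530 / 6.444 ≈ 393 km².

393 km²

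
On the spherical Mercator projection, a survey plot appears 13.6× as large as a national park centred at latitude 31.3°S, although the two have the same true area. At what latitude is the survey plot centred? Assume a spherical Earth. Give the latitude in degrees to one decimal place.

76.6°

Mercator areal scale is sec²φ, so apparent-area ratio = sec²φ₁ / sec²φ₂ = cos²φ₂ / cos²φ₁.
cos²φ₂ / cos²φ₁ = 13.6  ⇒  cos φ₁ = cos 31.3° / √13.6 = 0.8545/3.688 = 0.2317.
φ₁ = arccos(0.2317) ≈ 76.6°.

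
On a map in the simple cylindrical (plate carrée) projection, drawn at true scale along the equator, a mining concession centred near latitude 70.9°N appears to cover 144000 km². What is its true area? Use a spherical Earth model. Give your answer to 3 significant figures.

Plate carrée maps x = Rλ, y = Rφ. The meridian scale is h = 1 and the parallel scale is k = 1/cos φ = sec φ.
Areal scale = h·k = 1 × sec φ; at 70.9°, h = 1.000, k = 3.056, so h·k = 3.056.
True area = apparent / (areal scale) = 144000 / 3.056 ≈ 47100 km².

47100 km²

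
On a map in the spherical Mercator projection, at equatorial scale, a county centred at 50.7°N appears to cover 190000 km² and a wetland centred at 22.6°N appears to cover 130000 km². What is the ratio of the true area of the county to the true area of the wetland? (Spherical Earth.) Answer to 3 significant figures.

On Mercator the areal scale is sec²φ, so true area = apparent × cos²φ.
True area of county: 190000 × cos²(50.7°) = 190000 × 0.4012 = 76220 km².
True area of wetland: 130000 × cos²(22.6°) = 130000 × 0.8523 = 110800 km².
Ratio = 76220 / 110800 ≈ 0.688.

0.688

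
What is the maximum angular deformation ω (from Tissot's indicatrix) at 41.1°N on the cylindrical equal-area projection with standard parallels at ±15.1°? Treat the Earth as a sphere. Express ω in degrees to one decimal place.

28.1°

Cylindrical equal-area (φ₀ = 15.1°): h = cos φ / cos 15.1° along meridians, k = cos 15.1° / cos φ along parallels; h·k = 1.
At 41.1°: h = 0.7805, k = 1.281; principal scales a = 1.281, b = 0.7805.
sin(ω/2) = (a − b)/(a + b) = 0.5007/2.062 = 0.2429, so ω = 2 arcsin(0.2429) ≈ 28.1°.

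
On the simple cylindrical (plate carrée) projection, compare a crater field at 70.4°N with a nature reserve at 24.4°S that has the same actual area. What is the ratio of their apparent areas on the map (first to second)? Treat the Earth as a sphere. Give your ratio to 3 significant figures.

2.71

In the plate carrée (x = Rλ, y = Rφ), meridians are true-scale (h = 1) and parallels are stretched by k = sec φ.
Areal scale at 70.4°: h·k = 1.000 × 2.981 = 2.981.
Areal scale at 24.4°: h·k = 1.000 × 1.098 = 1.098.
Ratio = 2.981/1.098 ≈ 2.71.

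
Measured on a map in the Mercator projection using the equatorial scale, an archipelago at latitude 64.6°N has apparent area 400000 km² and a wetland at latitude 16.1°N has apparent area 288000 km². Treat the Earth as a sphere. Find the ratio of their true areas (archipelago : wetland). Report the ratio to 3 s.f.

On Mercator the areal scale is sec²φ, so true area = apparent × cos²φ.
True area of archipelago: 400000 × cos²(64.6°) = 400000 × 0.1840 = 73590 km².
True area of wetland: 288000 × cos²(16.1°) = 288000 × 0.9231 = 265900 km².
Ratio = 73590 / 265900 ≈ 0.277.

0.277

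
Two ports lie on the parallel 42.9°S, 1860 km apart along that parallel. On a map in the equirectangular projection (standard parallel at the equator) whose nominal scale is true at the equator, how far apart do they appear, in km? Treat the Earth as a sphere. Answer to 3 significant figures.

In the plate carrée (x = Rλ, y = Rφ), meridians are true-scale (h = 1) and parallels are stretched by k = sec φ.
Along the parallel, k = sec 42.9° = 1/0.7325 = 1.365.
Map distance = 1860 × 1.365 ≈ 2540 km.

2540 km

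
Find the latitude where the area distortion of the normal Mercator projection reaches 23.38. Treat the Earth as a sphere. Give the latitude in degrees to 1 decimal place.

Mercator areal scale is sec²φ.
sec²φ = 23.38  ⇒  cos²φ = 0.04277  ⇒  cos φ = 0.2068.
φ = arccos(0.2068) ≈ 78.1°.

78.1°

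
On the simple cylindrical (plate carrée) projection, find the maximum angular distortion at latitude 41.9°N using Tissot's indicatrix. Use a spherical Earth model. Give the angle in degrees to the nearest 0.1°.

16.9°

In the plate carrée (x = Rλ, y = Rφ), meridians are true-scale (h = 1) and parallels are stretched by k = sec φ.
At 41.9°: h = 1.000, k = 1.344; principal scales a = 1.344, b = 1.000.
sin(ω/2) = (a − b)/(a + b) = 0.3435/2.344 = 0.1466, so ω = 2 arcsin(0.1466) ≈ 16.9°.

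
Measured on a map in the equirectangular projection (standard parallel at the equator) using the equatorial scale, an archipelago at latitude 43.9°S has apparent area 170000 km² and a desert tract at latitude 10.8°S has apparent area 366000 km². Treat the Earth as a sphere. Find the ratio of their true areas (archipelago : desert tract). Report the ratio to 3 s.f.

0.341

Plate carrée has h = 1 and k = sec φ, giving areal scale sec φ; true area = (apparent area) · cos φ.
True area of archipelago: 170000 × cos(43.9°) = 170000 × 0.7206 = 122500 km².
True area of desert tract: 366000 × cos(10.8°) = 366000 × 0.9823 = 359500 km².
Ratio = 122500 / 359500 ≈ 0.341.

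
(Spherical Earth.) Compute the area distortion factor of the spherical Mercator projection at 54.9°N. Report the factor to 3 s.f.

Mercator is conformal, so the point scale is isotropic: h = k = sec φ = 1/cos φ.
Areal scale = k² = sec²φ = 1/cos²(54.9°) = 1/0.5750² = 3.025.

3.02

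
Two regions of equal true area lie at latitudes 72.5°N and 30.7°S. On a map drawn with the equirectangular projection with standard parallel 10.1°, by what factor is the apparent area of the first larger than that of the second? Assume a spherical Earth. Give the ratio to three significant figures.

In the equirectangular projection with standard parallel φ₀ = 10.1° (x = Rλ cos φ₀, y = Rφ), meridians are true-scale (h = 1) and the parallel scale is k = cos φ₀ / cos φ.
Areal scale at 72.5°: h·k = 1.000 × 3.274 = 3.274.
Areal scale at 30.7°: h·k = 1.000 × 1.145 = 1.145.
Ratio = 3.274/1.145 ≈ 2.86.

2.86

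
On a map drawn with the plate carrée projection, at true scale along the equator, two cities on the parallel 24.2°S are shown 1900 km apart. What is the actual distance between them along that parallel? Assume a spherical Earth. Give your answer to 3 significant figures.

1730 km

Plate carrée maps x = Rλ, y = Rφ. The meridian scale is h = 1 and the parallel scale is k = 1/cos φ = sec φ.
Along the parallel at 24.2°, map distances are exaggerated by k = sec 24.2° = 1.096.
True distance = 1900 / 1.096 = 1900 × cos 24.2° ≈ 1730 km.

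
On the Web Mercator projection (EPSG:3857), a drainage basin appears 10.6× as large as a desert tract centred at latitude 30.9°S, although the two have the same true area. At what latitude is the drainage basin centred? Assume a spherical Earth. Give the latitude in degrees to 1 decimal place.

74.7°

On Mercator, (apparent₁)/(apparent₂) = sec²φ₁ / sec²φ₂ when true areas are equal.
cos²φ₂ / cos²φ₁ = 10.6  ⇒  cos φ₁ = cos 30.9° / √10.6 = 0.8581/3.256 = 0.2636.
φ₁ = arccos(0.2636) ≈ 74.7°.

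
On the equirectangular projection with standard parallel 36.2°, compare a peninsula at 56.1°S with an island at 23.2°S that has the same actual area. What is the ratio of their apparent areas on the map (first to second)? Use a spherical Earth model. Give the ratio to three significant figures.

The equidistant cylindrical projection with φ₀ = 36.2° has h = 1 (meridians true) and k = cos φ₀ / cos φ along parallels.
Areal scale at 56.1°: h·k = 1.000 × 1.447 = 1.447.
Areal scale at 23.2°: h·k = 1.000 × 0.8780 = 0.8780.
Ratio = 1.447/0.8780 ≈ 1.65.

1.65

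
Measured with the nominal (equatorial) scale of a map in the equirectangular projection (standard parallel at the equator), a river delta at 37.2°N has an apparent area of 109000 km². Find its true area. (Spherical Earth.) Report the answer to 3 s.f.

86800 km²

Plate carrée maps x = Rλ, y = Rφ. The meridian scale is h = 1 and the parallel scale is k = 1/cos φ = sec φ.
Areal scale = h·k = 1 × sec φ; at 37.2°, h = 1.000, k = 1.255, so h·k = 1.255.
True area = apparent / (areal scale) = 109000 / 1.255 ≈ 86800 km².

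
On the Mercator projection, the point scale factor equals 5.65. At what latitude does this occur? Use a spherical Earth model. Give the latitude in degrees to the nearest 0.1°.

79.8°

Mercator scale is k = sec φ = 1/cos φ.
1/cos φ = 5.65  ⇒  cos φ = 0.1770  ⇒  φ = arccos(0.1770) ≈ 79.8°.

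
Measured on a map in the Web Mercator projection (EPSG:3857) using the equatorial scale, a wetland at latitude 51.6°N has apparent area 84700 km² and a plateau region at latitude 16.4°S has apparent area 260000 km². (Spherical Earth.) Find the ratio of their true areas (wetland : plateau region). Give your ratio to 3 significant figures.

Since Mercator area scale is 1/cos²φ, the true area equals the apparent area multiplied by cos²φ.
True area of wetland: 84700 × cos²(51.6°) = 84700 × 0.3858 = 32680 km².
True area of plateau region: 260000 × cos²(16.4°) = 260000 × 0.9203 = 239300 km².
Ratio = 32680 / 239300 ≈ 0.137.

0.137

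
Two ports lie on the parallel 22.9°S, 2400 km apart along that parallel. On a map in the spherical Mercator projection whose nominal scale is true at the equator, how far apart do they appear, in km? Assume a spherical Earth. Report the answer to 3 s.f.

2610 km

Mercator is conformal, so the point scale is isotropic: h = k = sec φ = 1/cos φ.
Along the parallel, k = sec 22.9° = 1/0.9212 = 1.086.
Map distance = 2400 × 1.086 ≈ 2610 km.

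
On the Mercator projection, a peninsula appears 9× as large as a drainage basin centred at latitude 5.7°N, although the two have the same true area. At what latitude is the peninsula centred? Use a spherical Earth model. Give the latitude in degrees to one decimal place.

70.6°

For equal true areas on Mercator, apparent areas scale as sec²φ, so the ratio is cos²φ₂ / cos²φ₁.
cos²φ₂ / cos²φ₁ = 9  ⇒  cos φ₁ = cos 5.7° / √9 = 0.9951/3.000 = 0.3317.
φ₁ = arccos(0.3317) ≈ 70.6°.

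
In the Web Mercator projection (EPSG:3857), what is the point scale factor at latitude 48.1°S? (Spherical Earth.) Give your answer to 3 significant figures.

1.50

Mercator is conformal, so the point scale is isotropic: h = k = sec φ = 1/cos φ.
k = 1/cos 48.1° = 1/0.6678 = 1.497.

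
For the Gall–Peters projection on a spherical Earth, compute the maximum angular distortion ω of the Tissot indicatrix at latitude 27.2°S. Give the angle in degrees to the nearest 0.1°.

Gall–Peters is a cylindrical equal-area projection with standard parallels at ±45°. Cylindrical equal-area (φ₀ = 45°): h = cos φ / cos 45° along meridians, k = cos 45° / cos φ along parallels; h·k = 1.
At 27.2°: h = 1.258, k = 0.7950; principal scales a = 1.258, b = 0.7950.
sin(ω/2) = (a − b)/(a + b) = 0.4628/2.053 = 0.2254, so ω = 2 arcsin(0.2254) ≈ 26.1°.

26.1°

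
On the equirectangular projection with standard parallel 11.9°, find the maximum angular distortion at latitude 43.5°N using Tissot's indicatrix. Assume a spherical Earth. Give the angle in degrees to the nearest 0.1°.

17.1°

The equidistant cylindrical projection with φ₀ = 11.9° has h = 1 (meridians true) and k = cos φ₀ / cos φ along parallels.
At 43.5°: h = 1.000, k = 1.349; principal scales a = 1.349, b = 1.000.
sin(ω/2) = (a − b)/(a + b) = 0.3490/2.349 = 0.1486, so ω = 2 arcsin(0.1486) ≈ 17.1°.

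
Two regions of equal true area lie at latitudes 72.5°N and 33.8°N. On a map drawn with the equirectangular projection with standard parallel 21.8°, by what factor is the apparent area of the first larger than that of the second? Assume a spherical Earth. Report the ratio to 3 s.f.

In the equirectangular projection with standard parallel φ₀ = 21.8° (x = Rλ cos φ₀, y = Rφ), meridians are true-scale (h = 1) and the parallel scale is k = cos φ₀ / cos φ.
Areal scale at 72.5°: h·k = 1.000 × 3.088 = 3.088.
Areal scale at 33.8°: h·k = 1.000 × 1.117 = 1.117.
Ratio = 3.088/1.117 ≈ 2.76.

2.76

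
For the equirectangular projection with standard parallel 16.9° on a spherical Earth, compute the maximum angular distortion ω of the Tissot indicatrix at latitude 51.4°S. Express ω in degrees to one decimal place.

24.3°

In the equirectangular projection with standard parallel φ₀ = 16.9° (x = Rλ cos φ₀, y = Rφ), meridians are true-scale (h = 1) and the parallel scale is k = cos φ₀ / cos φ.
At 51.4°: h = 1.000, k = 1.534; principal scales a = 1.534, b = 1.000.
sin(ω/2) = (a − b)/(a + b) = 0.5337/2.534 = 0.2106, so ω = 2 arcsin(0.2106) ≈ 24.3°.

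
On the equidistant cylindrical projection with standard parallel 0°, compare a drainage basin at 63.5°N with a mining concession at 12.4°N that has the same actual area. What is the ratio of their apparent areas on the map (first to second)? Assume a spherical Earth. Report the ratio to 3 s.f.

In the plate carrée (x = Rλ, y = Rφ), meridians are true-scale (h = 1) and parallels are stretched by k = sec φ.
Areal scale at 63.5°: h·k = 1.000 × 2.241 = 2.241.
Areal scale at 12.4°: h·k = 1.000 × 1.024 = 1.024.
Ratio = 2.241/1.024 ≈ 2.19.

2.19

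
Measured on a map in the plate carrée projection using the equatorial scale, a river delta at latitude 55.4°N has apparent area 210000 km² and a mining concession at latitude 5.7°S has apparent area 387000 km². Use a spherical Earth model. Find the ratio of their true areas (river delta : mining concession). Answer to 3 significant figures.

0.310

On the plate carrée, areal scale = h·k = 1 × sec φ, so true area = apparent × cos φ.
True area of river delta: 210000 × cos(55.4°) = 210000 × 0.5678 = 119200 km².
True area of mining concession: 387000 × cos(5.7°) = 387000 × 0.9951 = 385100 km².
Ratio = 119200 / 385100 ≈ 0.310.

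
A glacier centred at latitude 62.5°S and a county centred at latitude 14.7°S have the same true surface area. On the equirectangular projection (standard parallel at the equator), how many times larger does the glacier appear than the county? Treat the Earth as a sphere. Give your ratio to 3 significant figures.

2.09

Plate carrée maps x = Rλ, y = Rφ. The meridian scale is h = 1 and the parallel scale is k = 1/cos φ = sec φ.
Areal scale at 62.5°: h·k = 1.000 × 2.166 = 2.166.
Areal scale at 14.7°: h·k = 1.000 × 1.034 = 1.034.
Ratio = 2.166/1.034 ≈ 2.09.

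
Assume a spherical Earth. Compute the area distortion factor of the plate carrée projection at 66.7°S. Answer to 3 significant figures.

2.53

In the plate carrée (x = Rλ, y = Rφ), meridians are true-scale (h = 1) and parallels are stretched by k = sec φ.
Areal scale = h·k = 1 × sec φ; at 66.7°, h = 1.000, k = 2.528, so h·k = 2.528.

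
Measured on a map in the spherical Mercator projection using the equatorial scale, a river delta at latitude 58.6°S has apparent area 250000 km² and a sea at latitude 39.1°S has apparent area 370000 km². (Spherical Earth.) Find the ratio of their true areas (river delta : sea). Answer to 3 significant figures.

0.305

Mercator's areal exaggeration is sec²φ; hence true area = (apparent area) · cos²φ.
True area of river delta: 250000 × cos²(58.6°) = 250000 × 0.2715 = 67860 km².
True area of sea: 370000 × cos²(39.1°) = 370000 × 0.6022 = 222800 km².
Ratio = 67860 / 222800 ≈ 0.305.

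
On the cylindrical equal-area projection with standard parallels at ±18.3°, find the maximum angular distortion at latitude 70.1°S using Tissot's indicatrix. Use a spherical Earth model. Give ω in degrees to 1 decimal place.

Cylindrical equal-area (φ₀ = 18.3°): h = cos φ / cos 18.3° along meridians, k = cos 18.3° / cos φ along parallels; h·k = 1.
At 70.1°: h = 0.3585, k = 2.789; principal scales a = 2.789, b = 0.3585.
sin(ω/2) = (a − b)/(a + b) = 2.431/3.148 = 0.7722, so ω = 2 arcsin(0.7722) ≈ 101.1°.

101.1°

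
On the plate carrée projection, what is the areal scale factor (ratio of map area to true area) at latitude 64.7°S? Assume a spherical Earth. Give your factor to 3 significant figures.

Plate carrée maps x = Rλ, y = Rφ. The meridian scale is h = 1 and the parallel scale is k = 1/cos φ = sec φ.
Areal scale = h·k = 1 × sec φ; at 64.7°, h = 1.000, k = 2.340, so h·k = 2.340.

2.34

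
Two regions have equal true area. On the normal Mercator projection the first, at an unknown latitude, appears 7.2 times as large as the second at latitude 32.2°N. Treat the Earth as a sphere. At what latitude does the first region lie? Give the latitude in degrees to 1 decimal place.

71.6°

For equal true areas on Mercator, apparent areas scale as sec²φ, so the ratio is cos²φ₂ / cos²φ₁.
cos²φ₂ / cos²φ₁ = 7.2  ⇒  cos φ₁ = cos 32.2° / √7.2 = 0.8462/2.683 = 0.3154.
φ₁ = arccos(0.3154) ≈ 71.6°.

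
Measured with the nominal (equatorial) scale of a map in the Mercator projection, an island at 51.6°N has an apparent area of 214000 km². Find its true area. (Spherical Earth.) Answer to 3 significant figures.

82600 km²

For Mercator, h = k = sec φ (a conformal cylindrical projection has a single point scale, 1/cos φ).
Areal scale = k² = sec²φ = 1/cos²(51.6°) = 1/0.6211² = 2.592.
True area = apparent / (areal scale) = 214000 / 2.592 ≈ 82600 km².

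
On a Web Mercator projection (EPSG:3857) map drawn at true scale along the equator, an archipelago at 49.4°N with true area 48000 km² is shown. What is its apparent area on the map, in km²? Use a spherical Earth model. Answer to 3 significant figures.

Mercator is conformal, so the point scale is isotropic: h = k = sec φ = 1/cos φ.
Areal scale = k² = sec²φ = 1/cos²(49.4°) = 1/0.6508² = 2.361.
Apparent area = 48000 × 2.361 ≈ 113000 km².

113000 km²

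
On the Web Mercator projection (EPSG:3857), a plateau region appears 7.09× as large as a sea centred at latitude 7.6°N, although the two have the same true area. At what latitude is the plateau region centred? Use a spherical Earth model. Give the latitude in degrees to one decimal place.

68.1°

Mercator areal scale is sec²φ, so apparent-area ratio = sec²φ₁ / sec²φ₂ = cos²φ₂ / cos²φ₁.
cos²φ₂ / cos²φ₁ = 7.09  ⇒  cos φ₁ = cos 7.6° / √7.09 = 0.9912/2.663 = 0.3723.
φ₁ = arccos(0.3723) ≈ 68.1°.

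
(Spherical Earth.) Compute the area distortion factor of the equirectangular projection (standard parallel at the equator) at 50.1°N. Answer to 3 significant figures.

1.56

For the equirectangular projection with φ₀ = 0 (plate carrée), h = 1 along meridians and k = sec φ along parallels.
Areal scale = h·k = 1 × sec φ; at 50.1°, h = 1.000, k = 1.559, so h·k = 1.559.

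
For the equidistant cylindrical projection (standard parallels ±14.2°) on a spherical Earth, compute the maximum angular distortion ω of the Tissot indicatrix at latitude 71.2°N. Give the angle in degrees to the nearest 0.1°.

60.1°

In the equirectangular projection with standard parallel φ₀ = 14.2° (x = Rλ cos φ₀, y = Rφ), meridians are true-scale (h = 1) and the parallel scale is k = cos φ₀ / cos φ.
At 71.2°: h = 1.000, k = 3.008; principal scales a = 3.008, b = 1.000.
sin(ω/2) = (a − b)/(a + b) = 2.008/4.008 = 0.5010, so ω = 2 arcsin(0.5010) ≈ 60.1°.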